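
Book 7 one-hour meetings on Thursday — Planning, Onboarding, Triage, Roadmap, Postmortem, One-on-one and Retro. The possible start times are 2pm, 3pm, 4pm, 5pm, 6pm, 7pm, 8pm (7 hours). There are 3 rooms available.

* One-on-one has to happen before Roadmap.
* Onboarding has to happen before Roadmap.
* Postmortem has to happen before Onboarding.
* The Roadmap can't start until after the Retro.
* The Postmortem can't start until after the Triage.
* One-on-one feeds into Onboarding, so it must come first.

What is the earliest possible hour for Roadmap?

5pm

Precedence pushes Roadmap to at least 5pm.
Roadmap at 5pm is achievable: One-on-one -> 2pm, Postmortem -> 3pm, Triage -> 2pm, Onboarding -> 4pm, Retro -> 2pm, Roadmap -> 5pm, Planning -> 3pm.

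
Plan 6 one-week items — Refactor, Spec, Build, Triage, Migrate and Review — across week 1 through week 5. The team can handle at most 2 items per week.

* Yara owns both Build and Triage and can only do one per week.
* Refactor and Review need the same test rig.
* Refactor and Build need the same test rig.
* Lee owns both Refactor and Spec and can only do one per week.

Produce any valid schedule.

Review -> week 3; Migrate -> week 3; Spec -> week 2; Triage -> week 1; Build -> week 2; Refactor -> week 1

Checking: Build(week 2) != Triage(week 1); Refactor(week 1) != Review(week 3); Refactor(week 1) != Build(week 2); Refactor(week 1) != Spec(week 2); max 2 per week (cap 2).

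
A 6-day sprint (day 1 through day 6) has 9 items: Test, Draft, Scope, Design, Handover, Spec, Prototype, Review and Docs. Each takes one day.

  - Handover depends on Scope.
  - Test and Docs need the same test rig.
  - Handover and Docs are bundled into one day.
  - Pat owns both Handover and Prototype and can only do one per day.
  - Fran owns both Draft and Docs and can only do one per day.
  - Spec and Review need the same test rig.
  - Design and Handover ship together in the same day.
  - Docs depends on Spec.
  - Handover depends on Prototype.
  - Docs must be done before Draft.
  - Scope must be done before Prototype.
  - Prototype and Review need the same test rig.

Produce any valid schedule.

Docs -> day 3, Scope -> day 1, Draft -> day 4, Review -> day 3, Prototype -> day 2, Test -> day 1, Design -> day 3, Spec -> day 1, Handover -> day 3

Checking: Scope(day 1) before Handover(day 3); Spec(day 1) before Docs(day 3); Prototype(day 2) before Handover(day 3); Docs(day 3) before Draft(day 4); Scope(day 1) before Prototype(day 2); Test(day 1) != Docs(day 3); Draft(day 4) != Docs(day 3); Handover(day 3) != Prototype(day 2); Spec(day 1) != Review(day 3); Prototype(day 2) != Review(day 3); Design = Handover = day 3; Handover = Docs = day 3.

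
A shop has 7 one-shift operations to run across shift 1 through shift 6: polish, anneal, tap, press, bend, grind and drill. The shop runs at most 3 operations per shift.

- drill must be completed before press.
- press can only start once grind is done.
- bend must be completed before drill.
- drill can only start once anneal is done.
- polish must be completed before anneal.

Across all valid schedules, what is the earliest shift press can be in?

shift 4

Precedence pushes press to at least shift 4.
press at shift 4 is achievable: tap -> shift 2, drill -> shift 3, bend -> shift 1, grind -> shift 1, polish -> shift 1, anneal -> shift 2, press -> shift 4.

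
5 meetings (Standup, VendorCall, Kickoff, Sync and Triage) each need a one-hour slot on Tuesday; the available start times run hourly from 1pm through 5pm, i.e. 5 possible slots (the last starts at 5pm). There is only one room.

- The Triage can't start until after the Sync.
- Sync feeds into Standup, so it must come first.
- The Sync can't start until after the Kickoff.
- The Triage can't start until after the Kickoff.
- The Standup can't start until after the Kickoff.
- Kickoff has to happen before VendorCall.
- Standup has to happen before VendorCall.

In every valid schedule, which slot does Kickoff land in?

1pm

Downstream work caps Kickoff at 2pm.
So Kickoff is pinned to 1pm.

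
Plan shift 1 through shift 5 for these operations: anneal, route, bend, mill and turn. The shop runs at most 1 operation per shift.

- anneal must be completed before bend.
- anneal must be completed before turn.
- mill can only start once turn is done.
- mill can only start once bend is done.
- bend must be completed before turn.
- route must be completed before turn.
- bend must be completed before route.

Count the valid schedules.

1

Enumerating: turn -> shift 4; mill -> shift 5; route -> shift 3; bend -> shift 2; anneal -> shift 1.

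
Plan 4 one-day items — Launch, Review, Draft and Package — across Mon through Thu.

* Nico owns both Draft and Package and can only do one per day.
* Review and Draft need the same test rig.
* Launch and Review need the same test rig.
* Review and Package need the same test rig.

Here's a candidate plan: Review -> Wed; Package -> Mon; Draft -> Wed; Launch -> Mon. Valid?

Launch and Review need the same test rig — holds.
Review and Draft need the same test rig — violated.
Review and Package need the same test rig — holds.
Nico owns both Draft and Package and can only do one per day — holds.

No — it violates: Review and Draft need the same test rig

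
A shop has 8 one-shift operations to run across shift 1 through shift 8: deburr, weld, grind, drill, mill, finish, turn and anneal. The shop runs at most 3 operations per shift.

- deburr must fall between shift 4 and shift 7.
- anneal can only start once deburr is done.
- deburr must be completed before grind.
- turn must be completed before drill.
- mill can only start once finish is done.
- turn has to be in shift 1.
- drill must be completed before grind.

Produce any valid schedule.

finish=shift 1, grind=shift 5, anneal=shift 5, weld=shift 1, drill=shift 2, mill=shift 2, deburr=shift 4, turn=shift 1

Checking: finish(shift 1) before mill(shift 2); deburr(shift 4) before grind(shift 5); deburr(shift 4) before anneal(shift 5); drill(shift 2) before grind(shift 5); turn(shift 1) before drill(shift 2); deburr=shift 4 in [shift 4,shift 7]; turn=shift 1 in [shift 1,shift 1]; max 3 per shift (cap 3).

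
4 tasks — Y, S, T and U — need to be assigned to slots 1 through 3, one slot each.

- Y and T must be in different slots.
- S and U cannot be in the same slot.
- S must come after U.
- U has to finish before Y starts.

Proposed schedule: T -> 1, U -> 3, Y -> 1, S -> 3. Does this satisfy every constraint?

S must come after U — violated.
U has to finish before Y starts — violated.
Y and T must be in different slots — violated.
S and U cannot be in the same slot — violated.

No — it violates: U has to finish before Y starts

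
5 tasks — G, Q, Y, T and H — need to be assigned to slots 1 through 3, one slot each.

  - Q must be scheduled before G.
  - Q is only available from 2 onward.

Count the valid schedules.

Splitting on Y: it can be 1 (9), 2 (9), 3 (9). Listing each branch's schedules as (G, Q, T, H):
Y=1: (3,2,1,1) (3,2,1,2) (3,2,1,3) (3,2,2,1) (3,2,2,2) (3,2,2,3) (3,2,3,1) (3,2,3,2) (3,2,3,3) — 9.
Y=2: (3,2,1,1) (3,2,1,2) (3,2,1,3) (3,2,2,1) (3,2,2,2) (3,2,2,3) (3,2,3,1) (3,2,3,2) (3,2,3,3) — 9.
Y=3: (3,2,1,1) (3,2,1,2) (3,2,1,3) (3,2,2,1) (3,2,2,2) (3,2,2,3) (3,2,3,1) (3,2,3,2) (3,2,3,3) — 9.
Summing: 9 + 9 + 9 = 27.

27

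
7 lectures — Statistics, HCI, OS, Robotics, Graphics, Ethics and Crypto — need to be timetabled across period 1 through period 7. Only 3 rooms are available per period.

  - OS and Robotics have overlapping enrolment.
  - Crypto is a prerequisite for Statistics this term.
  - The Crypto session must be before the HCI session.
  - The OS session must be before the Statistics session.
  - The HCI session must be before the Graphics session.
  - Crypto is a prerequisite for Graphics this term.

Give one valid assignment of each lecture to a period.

Robotics -> period 2; Crypto -> period 1; Ethics -> period 1; OS -> period 1; Statistics -> period 2; HCI -> period 2; Graphics -> period 3

Checking: HCI(period 2) before Graphics(period 3); Crypto(period 1) before HCI(period 2); Crypto(period 1) before Statistics(period 2); Crypto(period 1) before Graphics(period 3); OS(period 1) before Statistics(period 2); OS(period 1) != Robotics(period 2); max 3 per period (cap 3).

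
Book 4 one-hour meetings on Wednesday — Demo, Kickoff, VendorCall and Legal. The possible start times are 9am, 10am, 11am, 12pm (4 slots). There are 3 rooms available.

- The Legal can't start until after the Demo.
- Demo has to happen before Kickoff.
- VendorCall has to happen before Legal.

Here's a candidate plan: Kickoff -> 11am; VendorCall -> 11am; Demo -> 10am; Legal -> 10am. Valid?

Invalid. VendorCall has to happen before Legal.

The Legal can't start until after the Demo — violated.
Demo has to happen before Kickoff — holds.
There are 3 rooms available — holds.
VendorCall has to happen before Legal — violated.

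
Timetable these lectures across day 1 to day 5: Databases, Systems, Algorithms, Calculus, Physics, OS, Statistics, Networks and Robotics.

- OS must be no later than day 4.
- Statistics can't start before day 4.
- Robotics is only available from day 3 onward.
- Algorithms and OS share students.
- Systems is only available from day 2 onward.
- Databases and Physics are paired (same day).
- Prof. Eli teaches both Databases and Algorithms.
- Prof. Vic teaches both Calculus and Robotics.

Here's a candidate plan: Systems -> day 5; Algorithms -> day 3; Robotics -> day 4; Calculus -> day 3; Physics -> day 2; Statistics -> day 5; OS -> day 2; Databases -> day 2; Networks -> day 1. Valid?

Algorithms and OS share students — holds.
OS must be no later than day 4 — holds.
Statistics can't start before day 4 — holds.
Systems is only available from day 2 onward — holds.
Databases and Physics are paired (same day) — holds.
Prof. Vic teaches both Calculus and Robotics — holds.
Prof. Eli teaches both Databases and Algorithms — holds.
Robotics is only available from day 3 onward — holds.

Valid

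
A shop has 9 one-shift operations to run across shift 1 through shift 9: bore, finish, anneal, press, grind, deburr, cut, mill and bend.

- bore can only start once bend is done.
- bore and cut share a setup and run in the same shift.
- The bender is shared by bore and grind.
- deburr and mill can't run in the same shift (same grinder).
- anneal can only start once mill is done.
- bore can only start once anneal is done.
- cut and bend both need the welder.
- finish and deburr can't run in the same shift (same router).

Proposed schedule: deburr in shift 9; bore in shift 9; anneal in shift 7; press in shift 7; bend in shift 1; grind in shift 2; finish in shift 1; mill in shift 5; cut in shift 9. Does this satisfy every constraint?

anneal can only start once mill is done — holds.
deburr and mill can't run in the same shift (same grinder) — holds.
finish and deburr can't run in the same shift (same router) — holds.
bore can only start once bend is done — holds.
bore can only start once anneal is done — holds.
cut and bend both need the welder — holds.
bore and cut share a setup and run in the same shift — holds.
The bender is shared by bore and grind — holds.

Yes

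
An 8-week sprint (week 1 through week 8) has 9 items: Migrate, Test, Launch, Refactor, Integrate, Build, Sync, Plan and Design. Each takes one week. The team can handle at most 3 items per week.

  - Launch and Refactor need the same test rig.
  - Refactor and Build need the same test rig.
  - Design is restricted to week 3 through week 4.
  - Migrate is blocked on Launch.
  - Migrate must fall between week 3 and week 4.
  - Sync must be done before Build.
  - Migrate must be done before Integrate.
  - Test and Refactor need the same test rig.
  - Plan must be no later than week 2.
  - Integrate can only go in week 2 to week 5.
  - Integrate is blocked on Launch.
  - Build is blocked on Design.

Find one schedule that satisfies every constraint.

Launch -> week 1; Refactor -> week 3; Build -> week 4; Plan -> week 1; Design -> week 3; Sync -> week 1; Migrate -> week 3; Test -> week 2; Integrate -> week 4

Checking: Sync(week 1) before Build(week 4); Launch(week 1) before Migrate(week 3); Launch(week 1) before Integrate(week 4); Design(week 3) before Build(week 4); Migrate(week 3) before Integrate(week 4); Refactor(week 3) != Build(week 4); Test(week 2) != Refactor(week 3); Launch(week 1) != Refactor(week 3); Integrate=week 4 in [week 2,week 5]; Plan=week 1 in [week 1,week 2]; Migrate=week 3 in [week 3,week 4]; Design=week 3 in [week 3,week 4]; max 3 per week (cap 3).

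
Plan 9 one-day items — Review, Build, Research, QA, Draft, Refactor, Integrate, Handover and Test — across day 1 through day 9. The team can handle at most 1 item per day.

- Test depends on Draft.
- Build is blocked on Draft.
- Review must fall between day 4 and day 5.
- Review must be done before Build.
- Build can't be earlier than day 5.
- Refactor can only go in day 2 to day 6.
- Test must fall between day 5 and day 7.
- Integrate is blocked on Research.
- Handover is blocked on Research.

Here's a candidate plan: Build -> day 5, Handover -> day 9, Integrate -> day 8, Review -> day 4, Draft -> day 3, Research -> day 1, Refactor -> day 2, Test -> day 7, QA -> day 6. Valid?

Yes

Test depends on Draft — holds.
Review must be done before Build — holds.
The team can handle at most 1 item per day — holds.
Test must fall between day 5 and day 7 — holds.
Integrate is blocked on Research — holds.
Refactor can only go in day 2 to day 6 — holds.
Build is blocked on Draft — holds.
Handover is blocked on Research — holds.
Review must fall between day 4 and day 5 — holds.
Build can't be earlier than day 5 — holds.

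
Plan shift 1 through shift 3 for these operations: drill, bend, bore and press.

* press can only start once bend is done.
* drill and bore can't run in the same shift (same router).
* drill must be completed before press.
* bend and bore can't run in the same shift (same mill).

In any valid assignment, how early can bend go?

shift 1

Downstream work caps bend at shift 2.
bend at shift 1 is achievable: bore -> shift 2, press -> shift 2, drill -> shift 1, bend -> shift 1.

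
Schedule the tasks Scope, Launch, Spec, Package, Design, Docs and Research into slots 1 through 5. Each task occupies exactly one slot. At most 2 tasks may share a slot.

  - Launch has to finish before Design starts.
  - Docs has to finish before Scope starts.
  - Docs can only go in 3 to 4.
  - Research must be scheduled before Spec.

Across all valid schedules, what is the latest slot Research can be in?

Downstream work caps Research at 4.
Research at 4 is achievable: Launch=1; Spec=5; Design=2; Scope=4; Docs=3; Research=4; Package=1.

4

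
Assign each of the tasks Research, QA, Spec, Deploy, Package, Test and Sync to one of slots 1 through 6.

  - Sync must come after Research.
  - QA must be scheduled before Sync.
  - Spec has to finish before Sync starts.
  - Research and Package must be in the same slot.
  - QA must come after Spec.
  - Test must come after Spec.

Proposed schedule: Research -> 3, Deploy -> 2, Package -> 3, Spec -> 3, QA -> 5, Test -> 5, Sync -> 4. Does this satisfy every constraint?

Spec has to finish before Sync starts — holds.
QA must be scheduled before Sync — violated.
QA must come after Spec — holds.
Sync must come after Research — holds.
Test must come after Spec — holds.
Research and Package must be in the same slot — holds.

No — it violates: QA must be scheduled before Sync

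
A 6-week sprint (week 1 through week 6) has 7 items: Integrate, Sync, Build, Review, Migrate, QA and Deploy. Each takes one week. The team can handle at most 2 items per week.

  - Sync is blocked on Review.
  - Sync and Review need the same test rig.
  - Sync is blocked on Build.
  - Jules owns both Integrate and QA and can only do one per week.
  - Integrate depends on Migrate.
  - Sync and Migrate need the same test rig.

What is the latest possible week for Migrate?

week 5

Downstream work caps Migrate at week 5.
Migrate at week 5 is achievable: Review=week 1, Sync=week 2, Build=week 1, Migrate=week 5, Deploy=week 3, Integrate=week 6, QA=week 2.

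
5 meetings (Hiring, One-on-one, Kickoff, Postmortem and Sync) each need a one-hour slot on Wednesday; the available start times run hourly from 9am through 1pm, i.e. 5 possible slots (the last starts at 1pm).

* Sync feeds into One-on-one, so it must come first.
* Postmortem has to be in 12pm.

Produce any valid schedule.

Kickoff -> 9am, Hiring -> 9am, Sync -> 9am, One-on-one -> 10am, Postmortem -> 12pm

Checking: Sync(9am) before One-on-one(10am); Postmortem=12pm in [12pm,12pm].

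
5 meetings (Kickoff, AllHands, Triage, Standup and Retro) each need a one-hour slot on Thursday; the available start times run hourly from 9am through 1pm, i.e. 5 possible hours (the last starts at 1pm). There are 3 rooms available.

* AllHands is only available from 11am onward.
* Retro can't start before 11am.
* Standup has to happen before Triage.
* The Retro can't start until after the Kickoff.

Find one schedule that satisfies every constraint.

Triage=10am, Retro=11am, Kickoff=9am, AllHands=11am, Standup=9am

Checking: Kickoff(9am) before Retro(11am); Standup(9am) before Triage(10am); AllHands=11am in [11am,1pm]; Retro=11am in [11am,1pm]; max 2 per hour (cap 3).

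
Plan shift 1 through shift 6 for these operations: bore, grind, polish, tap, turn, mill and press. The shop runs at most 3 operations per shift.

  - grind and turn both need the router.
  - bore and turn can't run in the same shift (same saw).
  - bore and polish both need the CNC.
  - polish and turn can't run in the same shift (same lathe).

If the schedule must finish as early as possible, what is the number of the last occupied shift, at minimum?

With at most 3 per shift and 7 operations, at least 3 shifts are needed.
3 works (last occupied shift: shift 3): for example tap in shift 1, press in shift 2, turn in shift 3, bore in shift 1, polish in shift 2, grind in shift 1, mill in shift 2.

shift 3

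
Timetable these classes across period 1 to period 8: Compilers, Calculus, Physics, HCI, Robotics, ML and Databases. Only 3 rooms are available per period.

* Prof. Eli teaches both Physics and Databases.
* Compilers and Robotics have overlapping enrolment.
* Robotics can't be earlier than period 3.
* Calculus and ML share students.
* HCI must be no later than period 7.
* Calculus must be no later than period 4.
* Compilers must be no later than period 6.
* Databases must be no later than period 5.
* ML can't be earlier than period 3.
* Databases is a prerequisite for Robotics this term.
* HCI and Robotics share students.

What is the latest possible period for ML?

ML is available from period 3.
ML at period 8 is achievable: Calculus -> period 1; Robotics -> period 3; Physics -> period 2; HCI -> period 2; Databases -> period 1; ML -> period 8; Compilers -> period 1.

period 8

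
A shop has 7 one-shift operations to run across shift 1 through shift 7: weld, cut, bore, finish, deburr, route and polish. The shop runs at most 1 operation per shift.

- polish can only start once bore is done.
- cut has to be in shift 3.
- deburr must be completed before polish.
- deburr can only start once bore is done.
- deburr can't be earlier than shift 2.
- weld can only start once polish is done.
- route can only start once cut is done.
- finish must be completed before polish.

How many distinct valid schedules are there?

Splitting on weld: it can be shift 6 (3), shift 7 (9). Listing each branch's schedules as (cut, bore, finish, deburr, route, polish) by shift number:
weld=shift 6: (3,1,2,4,7,5) (3,1,4,2,7,5) (3,2,1,4,7,5) — 3.
weld=shift 7: (3,1,2,4,5,6) (3,1,2,4,6,5) (3,1,2,5,4,6) (3,1,4,2,5,6) (3,1,4,2,6,5) (3,1,5,2,4,6) (3,2,1,4,5,6) (3,2,1,4,6,5) (3,2,1,5,4,6) — 9.
Summing: 3 + 9 = 12.

12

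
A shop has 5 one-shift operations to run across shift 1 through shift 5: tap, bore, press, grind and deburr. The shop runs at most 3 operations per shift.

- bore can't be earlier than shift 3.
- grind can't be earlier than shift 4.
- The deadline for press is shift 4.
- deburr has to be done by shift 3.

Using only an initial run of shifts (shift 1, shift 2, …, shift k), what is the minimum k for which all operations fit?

With at most 3 per shift and 5 operations, at least 2 shifts are needed.
grind can't be placed before shift 4, so the schedule must run through at least shift 4.
4 works (last occupied shift: shift 4): for example grind in shift 4, deburr in shift 1, bore in shift 3, tap in shift 1, press in shift 1.

4 shifts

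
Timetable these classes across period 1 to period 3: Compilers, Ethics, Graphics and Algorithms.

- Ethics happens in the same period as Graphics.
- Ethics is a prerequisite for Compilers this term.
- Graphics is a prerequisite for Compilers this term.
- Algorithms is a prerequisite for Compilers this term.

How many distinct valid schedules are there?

Splitting on Compilers: it can be period 2 (1), period 3 (4). Listing each branch's schedules as (Ethics, Graphics, Algorithms) by period number:
Compilers=period 2: (1,1,1) — 1.
Compilers=period 3: (1,1,1) (1,1,2) (2,2,1) (2,2,2) — 4.
Summing: 1 + 4 = 5.

5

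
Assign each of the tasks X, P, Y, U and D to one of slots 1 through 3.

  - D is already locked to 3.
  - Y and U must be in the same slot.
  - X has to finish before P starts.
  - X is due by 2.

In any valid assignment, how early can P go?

2

Precedence pushes P to at least 2.
P at 2 is achievable: U in 1; Y in 1; D in 3; X in 1; P in 2.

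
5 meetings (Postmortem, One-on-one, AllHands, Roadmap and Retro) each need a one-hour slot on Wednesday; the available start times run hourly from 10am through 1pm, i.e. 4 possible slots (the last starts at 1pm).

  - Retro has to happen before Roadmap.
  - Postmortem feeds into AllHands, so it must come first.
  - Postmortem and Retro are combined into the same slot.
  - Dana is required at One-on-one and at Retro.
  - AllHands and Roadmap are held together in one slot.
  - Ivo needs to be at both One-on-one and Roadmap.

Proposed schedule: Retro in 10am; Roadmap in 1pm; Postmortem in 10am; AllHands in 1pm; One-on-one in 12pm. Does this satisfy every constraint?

Postmortem feeds into AllHands, so it must come first — holds.
Ivo needs to be at both One-on-one and Roadmap — holds.
Postmortem and Retro are combined into the same slot — holds.
Retro has to happen before Roadmap — holds.
AllHands and Roadmap are held together in one slot — holds.
Dana is required at One-on-one and at Retro — holds.

Yes, all constraints hold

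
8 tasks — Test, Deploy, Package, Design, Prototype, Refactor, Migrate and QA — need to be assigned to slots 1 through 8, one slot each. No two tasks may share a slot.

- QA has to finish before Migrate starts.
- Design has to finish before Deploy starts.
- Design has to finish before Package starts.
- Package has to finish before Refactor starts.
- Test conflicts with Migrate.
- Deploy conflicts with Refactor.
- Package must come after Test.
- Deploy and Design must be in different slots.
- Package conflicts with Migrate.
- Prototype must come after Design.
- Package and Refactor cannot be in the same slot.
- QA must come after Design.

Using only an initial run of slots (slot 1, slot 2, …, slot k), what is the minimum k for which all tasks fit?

The precedence chain requires at least 3 distinct slots.
With at most 1 per slot and 8 tasks, at least 8 slots are needed.
8 works (last occupied slot: 8): for example Prototype=6, Test=2, Design=1, Refactor=7, Deploy=5, QA=4, Package=3, Migrate=8.

8 slots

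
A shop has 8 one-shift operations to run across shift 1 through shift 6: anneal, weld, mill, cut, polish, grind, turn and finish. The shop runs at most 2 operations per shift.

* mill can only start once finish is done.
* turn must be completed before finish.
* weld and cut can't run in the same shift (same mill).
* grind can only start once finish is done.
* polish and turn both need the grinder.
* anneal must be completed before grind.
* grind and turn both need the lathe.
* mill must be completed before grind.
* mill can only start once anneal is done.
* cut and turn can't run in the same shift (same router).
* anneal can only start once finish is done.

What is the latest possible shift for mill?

Precedence pushes mill to at least shift 4; downstream work caps mill at shift 5.
mill at shift 5 is achievable: anneal -> shift 3, polish -> shift 3, mill -> shift 5, cut -> shift 2, finish -> shift 2, grind -> shift 6, weld -> shift 1, turn -> shift 1.

shift 5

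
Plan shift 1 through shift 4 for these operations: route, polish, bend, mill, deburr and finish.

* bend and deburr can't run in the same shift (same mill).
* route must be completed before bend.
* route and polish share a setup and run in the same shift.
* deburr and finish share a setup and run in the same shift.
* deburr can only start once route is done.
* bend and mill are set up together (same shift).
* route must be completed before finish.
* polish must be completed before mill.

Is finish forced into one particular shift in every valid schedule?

No

finish can be shift 2 (e.g. route in shift 1; finish in shift 2; bend in shift 3; polish in shift 1; mill in shift 3; deburr in shift 2) or shift 3 (e.g. polish in shift 1; mill in shift 2; route in shift 1; deburr in shift 3; bend in shift 2; finish in shift 3).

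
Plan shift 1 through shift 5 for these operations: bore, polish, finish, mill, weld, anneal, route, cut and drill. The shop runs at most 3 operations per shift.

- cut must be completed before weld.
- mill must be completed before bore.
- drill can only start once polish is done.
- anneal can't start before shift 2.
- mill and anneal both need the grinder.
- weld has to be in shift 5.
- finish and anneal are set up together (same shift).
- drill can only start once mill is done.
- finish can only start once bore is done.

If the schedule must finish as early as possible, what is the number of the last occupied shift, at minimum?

The precedence chain requires at least 3 distinct shifts.
With at most 3 per shift and 9 operations, at least 3 shifts are needed.
weld can't be placed before shift 5, so the schedule must run through at least shift 5.
5 works (last occupied shift: shift 5): for example bore -> shift 2; weld -> shift 5; mill -> shift 1; finish -> shift 3; polish -> shift 1; anneal -> shift 3; route -> shift 2; drill -> shift 2; cut -> shift 1.

shift 5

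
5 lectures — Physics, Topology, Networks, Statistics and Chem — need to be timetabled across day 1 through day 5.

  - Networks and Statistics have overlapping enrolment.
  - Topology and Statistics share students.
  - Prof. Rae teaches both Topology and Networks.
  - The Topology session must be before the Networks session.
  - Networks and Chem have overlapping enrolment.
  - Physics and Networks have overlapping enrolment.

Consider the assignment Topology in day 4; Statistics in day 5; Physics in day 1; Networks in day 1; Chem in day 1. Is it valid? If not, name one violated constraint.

Invalid. The Topology session must be before the Networks session.

Networks and Chem have overlapping enrolment — violated.
Physics and Networks have overlapping enrolment — violated.
Topology and Statistics share students — holds.
Networks and Statistics have overlapping enrolment — holds.
The Topology session must be before the Networks session — violated.
Prof. Rae teaches both Topology and Networks — holds.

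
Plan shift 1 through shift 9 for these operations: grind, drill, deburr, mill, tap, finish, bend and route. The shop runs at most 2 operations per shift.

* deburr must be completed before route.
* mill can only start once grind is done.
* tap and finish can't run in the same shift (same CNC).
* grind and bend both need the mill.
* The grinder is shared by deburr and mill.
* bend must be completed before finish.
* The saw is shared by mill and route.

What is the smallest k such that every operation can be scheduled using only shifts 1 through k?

The precedence chain requires at least 2 distinct shifts.
With at most 2 per shift and 8 operations, at least 4 shifts are needed.
4 works (last occupied shift: shift 4): for example tap in shift 4; deburr in shift 1; finish in shift 3; route in shift 3; mill in shift 2; drill in shift 4; bend in shift 2; grind in shift 1.

4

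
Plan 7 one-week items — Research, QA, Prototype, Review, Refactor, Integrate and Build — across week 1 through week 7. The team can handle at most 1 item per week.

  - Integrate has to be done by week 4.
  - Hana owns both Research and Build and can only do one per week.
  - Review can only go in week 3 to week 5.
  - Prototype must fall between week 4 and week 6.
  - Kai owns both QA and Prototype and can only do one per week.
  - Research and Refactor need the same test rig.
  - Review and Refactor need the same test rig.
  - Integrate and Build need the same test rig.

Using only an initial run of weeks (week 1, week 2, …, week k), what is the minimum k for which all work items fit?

With at most 1 per week and 7 work items, at least 7 weeks are needed.
Prototype can't be placed before week 4, so the schedule must run through at least week 4.
7 works (last occupied week: week 7): for example Review -> week 3, Refactor -> week 6, Integrate -> week 1, QA -> week 5, Prototype -> week 4, Research -> week 2, Build -> week 7.

7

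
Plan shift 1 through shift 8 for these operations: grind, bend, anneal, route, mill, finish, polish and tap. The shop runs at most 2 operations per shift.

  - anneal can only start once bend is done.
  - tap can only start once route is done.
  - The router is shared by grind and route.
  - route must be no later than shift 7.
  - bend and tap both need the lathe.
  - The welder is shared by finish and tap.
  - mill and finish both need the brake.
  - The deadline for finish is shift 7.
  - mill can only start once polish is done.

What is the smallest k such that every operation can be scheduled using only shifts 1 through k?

4

The precedence chain requires at least 2 distinct shifts.
With at most 2 per shift and 8 operations, at least 4 shifts are needed.
4 works (last occupied shift: shift 4): for example route=shift 1, mill=shift 3, bend=shift 1, finish=shift 4, polish=shift 2, tap=shift 3, grind=shift 4, anneal=shift 2.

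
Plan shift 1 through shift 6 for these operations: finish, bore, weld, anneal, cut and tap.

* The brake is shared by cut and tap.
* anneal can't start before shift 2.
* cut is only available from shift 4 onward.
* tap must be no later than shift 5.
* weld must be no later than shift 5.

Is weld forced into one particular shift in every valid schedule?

No

weld can be shift 1 (e.g. bore in shift 1; weld in shift 1; cut in shift 4; finish in shift 1; anneal in shift 2; tap in shift 1) or shift 2 (e.g. finish in shift 1; cut in shift 4; weld in shift 2; bore in shift 1; tap in shift 1; anneal in shift 2).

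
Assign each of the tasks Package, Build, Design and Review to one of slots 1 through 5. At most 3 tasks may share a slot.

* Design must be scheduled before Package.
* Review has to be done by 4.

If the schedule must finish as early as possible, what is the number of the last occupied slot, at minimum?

The precedence chain requires at least 2 distinct slots.
With at most 3 per slot and 4 tasks, at least 2 slots are needed.
2 works (last occupied slot: 2): for example Build -> 1; Design -> 1; Review -> 1; Package -> 2.

2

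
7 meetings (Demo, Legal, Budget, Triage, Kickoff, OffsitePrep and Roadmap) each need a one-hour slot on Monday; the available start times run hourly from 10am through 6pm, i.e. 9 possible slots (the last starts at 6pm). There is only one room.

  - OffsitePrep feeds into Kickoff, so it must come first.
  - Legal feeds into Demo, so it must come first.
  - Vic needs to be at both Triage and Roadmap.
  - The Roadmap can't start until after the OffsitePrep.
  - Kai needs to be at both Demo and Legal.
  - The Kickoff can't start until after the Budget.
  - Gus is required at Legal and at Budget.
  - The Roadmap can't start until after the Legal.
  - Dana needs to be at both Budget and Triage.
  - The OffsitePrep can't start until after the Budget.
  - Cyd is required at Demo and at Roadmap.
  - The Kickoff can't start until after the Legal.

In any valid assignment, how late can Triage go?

Triage at 6pm is achievable: Budget=11am; Roadmap=2pm; Triage=6pm; OffsitePrep=12pm; Legal=10am; Kickoff=1pm; Demo=3pm.

6pm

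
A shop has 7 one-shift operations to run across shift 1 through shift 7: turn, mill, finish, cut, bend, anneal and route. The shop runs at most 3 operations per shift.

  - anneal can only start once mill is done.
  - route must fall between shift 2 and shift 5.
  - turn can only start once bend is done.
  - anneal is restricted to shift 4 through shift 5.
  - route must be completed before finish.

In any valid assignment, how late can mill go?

shift 4

Downstream work caps mill at shift 4.
mill at shift 4 is achievable: bend in shift 1, finish in shift 3, anneal in shift 5, cut in shift 1, turn in shift 2, mill in shift 4, route in shift 2.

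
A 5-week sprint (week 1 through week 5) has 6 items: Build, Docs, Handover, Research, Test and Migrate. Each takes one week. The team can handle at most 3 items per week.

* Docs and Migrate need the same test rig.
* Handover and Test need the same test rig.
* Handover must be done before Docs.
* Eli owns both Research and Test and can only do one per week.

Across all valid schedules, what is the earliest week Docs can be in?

Precedence pushes Docs to at least week 2.
Docs at week 2 is achievable: Migrate in week 3, Docs in week 2, Build in week 1, Research in week 1, Handover in week 1, Test in week 2.

week 2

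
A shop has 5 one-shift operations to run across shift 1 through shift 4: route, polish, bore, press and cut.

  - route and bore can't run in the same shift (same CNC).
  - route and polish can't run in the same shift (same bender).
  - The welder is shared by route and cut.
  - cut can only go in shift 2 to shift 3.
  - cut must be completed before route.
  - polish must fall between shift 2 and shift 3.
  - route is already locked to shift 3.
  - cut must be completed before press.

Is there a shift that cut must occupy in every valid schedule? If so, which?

shift 2

cut's window is shift 2–shift 3.
route is fixed at shift 3, and cut can't share a shift with route.
So cut must be shift 2.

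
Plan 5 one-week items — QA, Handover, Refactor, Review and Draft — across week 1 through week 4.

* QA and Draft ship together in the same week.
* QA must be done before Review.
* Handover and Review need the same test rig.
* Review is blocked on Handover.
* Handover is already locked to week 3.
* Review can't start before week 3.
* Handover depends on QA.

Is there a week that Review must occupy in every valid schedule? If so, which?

week 4

Review's window is week 3–week 4.
Handover is fixed at week 3, and Review can't share a week with Handover.
So Review must be week 4.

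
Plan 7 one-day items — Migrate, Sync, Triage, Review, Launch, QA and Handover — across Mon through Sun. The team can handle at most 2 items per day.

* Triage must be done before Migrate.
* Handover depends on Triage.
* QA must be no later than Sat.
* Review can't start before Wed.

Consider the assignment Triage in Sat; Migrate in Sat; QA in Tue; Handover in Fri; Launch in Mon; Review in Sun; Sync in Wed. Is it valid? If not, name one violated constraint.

No. Handover depends on Triage is not satisfied.

Handover depends on Triage — violated.
The team can handle at most 2 items per day — holds.
Triage must be done before Migrate — violated.
Review can't start before Wed — holds.
QA must be no later than Sat — holds.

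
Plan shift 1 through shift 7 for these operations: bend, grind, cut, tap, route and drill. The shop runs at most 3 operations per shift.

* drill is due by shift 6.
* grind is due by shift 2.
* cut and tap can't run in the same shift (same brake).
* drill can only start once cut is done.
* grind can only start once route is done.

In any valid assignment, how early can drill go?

shift 2

Precedence pushes drill to at least shift 2; drill's own window allows nothing later than shift 6.
drill at shift 2 is achievable: tap=shift 2; grind=shift 2; cut=shift 1; route=shift 1; bend=shift 1; drill=shift 2.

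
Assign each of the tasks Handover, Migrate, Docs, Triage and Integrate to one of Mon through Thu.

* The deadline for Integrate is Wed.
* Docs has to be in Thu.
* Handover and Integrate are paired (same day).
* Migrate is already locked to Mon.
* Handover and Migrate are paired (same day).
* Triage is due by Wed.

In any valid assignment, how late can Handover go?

Mon

Handover must be in the same day as Migrate, which can't be after Mon, so Handover is at most Mon.
Handover at Mon is achievable: Docs -> Thu, Handover -> Mon, Integrate -> Mon, Migrate -> Mon, Triage -> Mon.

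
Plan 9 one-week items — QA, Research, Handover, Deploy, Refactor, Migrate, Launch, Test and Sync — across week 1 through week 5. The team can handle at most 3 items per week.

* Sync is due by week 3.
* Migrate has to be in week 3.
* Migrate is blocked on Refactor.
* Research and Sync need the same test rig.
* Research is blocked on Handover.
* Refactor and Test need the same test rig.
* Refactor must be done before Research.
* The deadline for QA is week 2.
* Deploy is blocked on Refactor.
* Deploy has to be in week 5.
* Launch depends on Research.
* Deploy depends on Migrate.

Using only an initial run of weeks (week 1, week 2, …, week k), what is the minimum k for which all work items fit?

5 weeks

The precedence chain requires at least 3 distinct weeks.
With at most 3 per week and 9 work items, at least 3 weeks are needed.
Deploy can't be placed before week 5, so the schedule must run through at least week 5.
5 works (last occupied week: week 5): for example Test in week 2; Research in week 3; Migrate in week 3; QA in week 1; Launch in week 4; Handover in week 2; Refactor in week 1; Deploy in week 5; Sync in week 1.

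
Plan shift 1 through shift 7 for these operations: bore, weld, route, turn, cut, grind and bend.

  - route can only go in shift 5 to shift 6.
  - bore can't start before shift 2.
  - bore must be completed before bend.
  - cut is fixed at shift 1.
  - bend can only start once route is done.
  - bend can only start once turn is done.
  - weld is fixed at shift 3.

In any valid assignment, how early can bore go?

shift 2

Bore is available from shift 2; downstream work caps bore at shift 6.
bore at shift 2 is achievable: weld in shift 3; turn in shift 1; bore in shift 2; grind in shift 1; cut in shift 1; bend in shift 6; route in shift 5.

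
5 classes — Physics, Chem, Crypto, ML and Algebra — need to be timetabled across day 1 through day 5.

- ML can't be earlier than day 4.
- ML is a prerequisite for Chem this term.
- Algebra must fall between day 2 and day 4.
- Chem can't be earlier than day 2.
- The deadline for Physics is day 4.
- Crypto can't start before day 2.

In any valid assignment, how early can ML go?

ML is available from day 4; downstream work caps ML at day 4.
ML at day 4 is achievable: Crypto -> day 2, ML -> day 4, Physics -> day 1, Chem -> day 5, Algebra -> day 2.

day 4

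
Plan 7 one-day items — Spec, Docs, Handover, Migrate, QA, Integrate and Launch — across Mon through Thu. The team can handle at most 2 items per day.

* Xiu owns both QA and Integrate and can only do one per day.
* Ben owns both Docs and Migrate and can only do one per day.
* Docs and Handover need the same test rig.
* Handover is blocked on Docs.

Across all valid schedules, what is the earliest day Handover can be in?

Tue

Precedence pushes Handover to at least Tue.
Handover at Tue is achievable: Docs=Mon; Migrate=Tue; Integrate=Thu; QA=Wed; Spec=Mon; Launch=Wed; Handover=Tue.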